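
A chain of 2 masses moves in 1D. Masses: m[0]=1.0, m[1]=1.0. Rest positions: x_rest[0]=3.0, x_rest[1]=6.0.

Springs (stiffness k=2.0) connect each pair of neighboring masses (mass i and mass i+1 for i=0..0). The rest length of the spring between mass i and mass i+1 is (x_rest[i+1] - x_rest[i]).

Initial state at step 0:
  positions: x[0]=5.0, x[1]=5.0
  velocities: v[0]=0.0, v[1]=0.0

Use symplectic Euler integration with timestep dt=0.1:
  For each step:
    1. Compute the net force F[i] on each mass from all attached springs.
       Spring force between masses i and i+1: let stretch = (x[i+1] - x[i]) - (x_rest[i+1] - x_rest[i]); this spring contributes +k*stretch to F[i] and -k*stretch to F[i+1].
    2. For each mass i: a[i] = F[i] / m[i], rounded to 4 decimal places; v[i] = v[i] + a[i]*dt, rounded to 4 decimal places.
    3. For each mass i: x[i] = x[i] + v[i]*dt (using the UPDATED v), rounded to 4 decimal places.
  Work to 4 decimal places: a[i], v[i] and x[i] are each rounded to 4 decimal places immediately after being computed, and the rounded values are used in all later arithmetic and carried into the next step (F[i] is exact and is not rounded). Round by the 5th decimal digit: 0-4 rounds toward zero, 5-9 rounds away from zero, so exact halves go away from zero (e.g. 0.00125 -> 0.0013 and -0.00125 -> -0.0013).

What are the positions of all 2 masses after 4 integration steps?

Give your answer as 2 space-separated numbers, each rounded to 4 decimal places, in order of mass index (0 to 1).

Answer: 4.4353 5.5647

Derivation:
Step 0: x=[5.0000 5.0000] v=[0.0000 0.0000]
Step 1: x=[4.9400 5.0600] v=[-0.6000 0.6000]
Step 2: x=[4.8224 5.1776] v=[-1.1760 1.1760]
Step 3: x=[4.6519 5.3481] v=[-1.7050 1.7050]
Step 4: x=[4.4353 5.5647] v=[-2.1658 2.1658]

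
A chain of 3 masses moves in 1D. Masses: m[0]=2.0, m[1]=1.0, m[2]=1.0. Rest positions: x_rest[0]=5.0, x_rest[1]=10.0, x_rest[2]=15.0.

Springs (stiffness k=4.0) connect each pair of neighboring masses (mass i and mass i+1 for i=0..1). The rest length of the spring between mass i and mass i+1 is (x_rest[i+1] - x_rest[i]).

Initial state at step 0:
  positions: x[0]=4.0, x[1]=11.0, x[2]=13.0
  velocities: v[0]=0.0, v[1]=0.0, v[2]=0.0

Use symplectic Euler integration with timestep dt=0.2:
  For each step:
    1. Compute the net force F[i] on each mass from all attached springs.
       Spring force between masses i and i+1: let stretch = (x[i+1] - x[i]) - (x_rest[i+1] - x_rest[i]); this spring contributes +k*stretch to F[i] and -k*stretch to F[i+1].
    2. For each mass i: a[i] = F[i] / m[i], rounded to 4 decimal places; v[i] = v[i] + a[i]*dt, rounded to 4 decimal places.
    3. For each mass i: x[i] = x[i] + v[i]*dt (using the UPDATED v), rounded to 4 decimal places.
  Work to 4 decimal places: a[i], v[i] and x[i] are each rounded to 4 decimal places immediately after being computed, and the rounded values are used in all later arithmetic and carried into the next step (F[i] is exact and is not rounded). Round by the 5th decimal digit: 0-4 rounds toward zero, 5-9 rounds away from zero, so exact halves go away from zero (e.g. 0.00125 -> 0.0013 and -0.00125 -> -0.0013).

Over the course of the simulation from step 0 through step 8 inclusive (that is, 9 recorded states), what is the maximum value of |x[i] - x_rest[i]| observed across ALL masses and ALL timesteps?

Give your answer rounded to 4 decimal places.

Answer: 2.6711

Derivation:
Step 0: x=[4.0000 11.0000 13.0000] v=[0.0000 0.0000 0.0000]
Step 1: x=[4.1600 10.2000 13.4800] v=[0.8000 -4.0000 2.4000]
Step 2: x=[4.4032 8.9584 14.2352] v=[1.2160 -6.2080 3.7760]
Step 3: x=[4.6108 7.8323 14.9461] v=[1.0381 -5.6307 3.5546]
Step 4: x=[4.6761 7.3289 15.3188] v=[0.3267 -2.5169 1.8636]
Step 5: x=[4.5537 7.6795 15.2131] v=[-0.6122 1.7528 -0.5283]
Step 6: x=[4.2813 8.7353 14.7021] v=[-1.3619 5.2790 -2.5552]
Step 7: x=[3.9652 10.0331 14.0364] v=[-1.5803 6.4892 -3.3286]
Step 8: x=[3.7346 11.0006 13.5302] v=[-1.1531 4.8375 -2.5312]
Max displacement = 2.6711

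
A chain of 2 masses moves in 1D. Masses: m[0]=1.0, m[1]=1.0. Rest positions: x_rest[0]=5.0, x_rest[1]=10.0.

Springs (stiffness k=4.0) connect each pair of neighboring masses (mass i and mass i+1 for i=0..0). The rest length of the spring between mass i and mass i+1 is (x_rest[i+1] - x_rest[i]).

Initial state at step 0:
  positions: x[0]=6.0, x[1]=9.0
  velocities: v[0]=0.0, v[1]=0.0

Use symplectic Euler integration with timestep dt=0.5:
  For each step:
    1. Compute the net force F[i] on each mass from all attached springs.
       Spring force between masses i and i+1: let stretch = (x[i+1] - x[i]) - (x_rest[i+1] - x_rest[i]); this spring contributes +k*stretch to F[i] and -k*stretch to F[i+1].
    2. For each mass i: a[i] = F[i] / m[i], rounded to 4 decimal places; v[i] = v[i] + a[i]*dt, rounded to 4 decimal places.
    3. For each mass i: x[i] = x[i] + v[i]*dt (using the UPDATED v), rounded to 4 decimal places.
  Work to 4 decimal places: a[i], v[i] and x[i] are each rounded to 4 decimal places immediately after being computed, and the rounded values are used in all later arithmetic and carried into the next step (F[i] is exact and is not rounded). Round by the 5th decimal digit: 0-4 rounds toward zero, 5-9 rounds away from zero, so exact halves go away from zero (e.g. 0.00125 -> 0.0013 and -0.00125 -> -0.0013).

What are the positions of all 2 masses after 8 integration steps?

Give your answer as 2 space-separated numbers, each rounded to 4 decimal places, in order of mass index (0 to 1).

Step 0: x=[6.0000 9.0000] v=[0.0000 0.0000]
Step 1: x=[4.0000 11.0000] v=[-4.0000 4.0000]
Step 2: x=[4.0000 11.0000] v=[0.0000 0.0000]
Step 3: x=[6.0000 9.0000] v=[4.0000 -4.0000]
Step 4: x=[6.0000 9.0000] v=[0.0000 0.0000]
Step 5: x=[4.0000 11.0000] v=[-4.0000 4.0000]
Step 6: x=[4.0000 11.0000] v=[0.0000 0.0000]
Step 7: x=[6.0000 9.0000] v=[4.0000 -4.0000]
Step 8: x=[6.0000 9.0000] v=[0.0000 0.0000]

Answer: 6.0000 9.0000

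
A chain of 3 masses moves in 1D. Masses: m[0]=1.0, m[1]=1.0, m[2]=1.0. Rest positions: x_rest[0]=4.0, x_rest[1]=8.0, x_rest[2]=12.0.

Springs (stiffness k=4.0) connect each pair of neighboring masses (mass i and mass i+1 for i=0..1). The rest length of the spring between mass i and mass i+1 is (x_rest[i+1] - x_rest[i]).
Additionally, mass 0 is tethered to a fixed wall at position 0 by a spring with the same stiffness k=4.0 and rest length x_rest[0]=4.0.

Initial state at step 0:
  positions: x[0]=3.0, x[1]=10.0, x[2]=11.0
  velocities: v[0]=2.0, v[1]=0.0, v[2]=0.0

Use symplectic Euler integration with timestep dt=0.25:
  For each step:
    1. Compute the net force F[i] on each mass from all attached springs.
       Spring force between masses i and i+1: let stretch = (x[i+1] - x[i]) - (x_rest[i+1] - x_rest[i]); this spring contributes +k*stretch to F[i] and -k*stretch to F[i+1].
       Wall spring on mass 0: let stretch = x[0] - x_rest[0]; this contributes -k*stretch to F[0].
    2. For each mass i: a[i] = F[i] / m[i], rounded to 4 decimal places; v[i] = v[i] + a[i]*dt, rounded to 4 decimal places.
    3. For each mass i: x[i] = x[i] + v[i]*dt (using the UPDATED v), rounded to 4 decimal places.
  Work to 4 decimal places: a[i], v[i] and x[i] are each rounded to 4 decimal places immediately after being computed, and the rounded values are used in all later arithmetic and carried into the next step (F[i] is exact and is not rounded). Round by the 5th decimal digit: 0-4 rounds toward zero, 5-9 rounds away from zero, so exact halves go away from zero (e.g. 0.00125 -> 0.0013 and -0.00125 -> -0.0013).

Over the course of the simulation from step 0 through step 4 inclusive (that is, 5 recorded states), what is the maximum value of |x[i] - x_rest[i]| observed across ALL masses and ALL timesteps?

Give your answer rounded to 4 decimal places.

Answer: 2.0156

Derivation:
Step 0: x=[3.0000 10.0000 11.0000] v=[2.0000 0.0000 0.0000]
Step 1: x=[4.5000 8.5000 11.7500] v=[6.0000 -6.0000 3.0000]
Step 2: x=[5.8750 6.8125 12.6875] v=[5.5000 -6.7500 3.7500]
Step 3: x=[6.0156 6.3594 13.1563] v=[0.5625 -1.8125 1.8750]
Step 4: x=[4.7383 7.5196 12.9258] v=[-5.1093 4.6406 -0.9219]
Max displacement = 2.0156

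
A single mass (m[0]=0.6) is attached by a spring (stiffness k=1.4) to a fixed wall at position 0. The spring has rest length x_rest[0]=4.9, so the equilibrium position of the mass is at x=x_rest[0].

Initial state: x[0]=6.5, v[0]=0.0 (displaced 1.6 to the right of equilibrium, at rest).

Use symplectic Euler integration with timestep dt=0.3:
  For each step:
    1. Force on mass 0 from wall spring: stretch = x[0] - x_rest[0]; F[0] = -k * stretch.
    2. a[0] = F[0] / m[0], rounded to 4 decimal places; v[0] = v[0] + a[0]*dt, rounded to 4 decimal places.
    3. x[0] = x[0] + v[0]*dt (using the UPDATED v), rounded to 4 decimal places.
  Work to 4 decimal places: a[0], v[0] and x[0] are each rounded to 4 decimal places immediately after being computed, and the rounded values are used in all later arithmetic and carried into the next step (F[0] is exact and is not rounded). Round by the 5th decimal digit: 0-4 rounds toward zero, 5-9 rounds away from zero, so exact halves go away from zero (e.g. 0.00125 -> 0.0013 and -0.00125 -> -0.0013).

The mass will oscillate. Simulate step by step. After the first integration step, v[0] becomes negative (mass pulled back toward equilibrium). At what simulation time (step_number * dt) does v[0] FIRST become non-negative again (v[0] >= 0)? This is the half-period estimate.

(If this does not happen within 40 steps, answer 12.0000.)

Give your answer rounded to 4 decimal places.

Answer: 2.1000

Derivation:
Step 0: x=[6.5000] v=[0.0000]
Step 1: x=[6.1640] v=[-1.1200]
Step 2: x=[5.5626] v=[-2.0048]
Step 3: x=[4.8220] v=[-2.4686]
Step 4: x=[4.0978] v=[-2.4140]
Step 5: x=[3.5421] v=[-1.8525]
Step 6: x=[3.2715] v=[-0.9020]
Step 7: x=[3.3429] v=[0.2379]
First v>=0 after going negative at step 7, time=2.1000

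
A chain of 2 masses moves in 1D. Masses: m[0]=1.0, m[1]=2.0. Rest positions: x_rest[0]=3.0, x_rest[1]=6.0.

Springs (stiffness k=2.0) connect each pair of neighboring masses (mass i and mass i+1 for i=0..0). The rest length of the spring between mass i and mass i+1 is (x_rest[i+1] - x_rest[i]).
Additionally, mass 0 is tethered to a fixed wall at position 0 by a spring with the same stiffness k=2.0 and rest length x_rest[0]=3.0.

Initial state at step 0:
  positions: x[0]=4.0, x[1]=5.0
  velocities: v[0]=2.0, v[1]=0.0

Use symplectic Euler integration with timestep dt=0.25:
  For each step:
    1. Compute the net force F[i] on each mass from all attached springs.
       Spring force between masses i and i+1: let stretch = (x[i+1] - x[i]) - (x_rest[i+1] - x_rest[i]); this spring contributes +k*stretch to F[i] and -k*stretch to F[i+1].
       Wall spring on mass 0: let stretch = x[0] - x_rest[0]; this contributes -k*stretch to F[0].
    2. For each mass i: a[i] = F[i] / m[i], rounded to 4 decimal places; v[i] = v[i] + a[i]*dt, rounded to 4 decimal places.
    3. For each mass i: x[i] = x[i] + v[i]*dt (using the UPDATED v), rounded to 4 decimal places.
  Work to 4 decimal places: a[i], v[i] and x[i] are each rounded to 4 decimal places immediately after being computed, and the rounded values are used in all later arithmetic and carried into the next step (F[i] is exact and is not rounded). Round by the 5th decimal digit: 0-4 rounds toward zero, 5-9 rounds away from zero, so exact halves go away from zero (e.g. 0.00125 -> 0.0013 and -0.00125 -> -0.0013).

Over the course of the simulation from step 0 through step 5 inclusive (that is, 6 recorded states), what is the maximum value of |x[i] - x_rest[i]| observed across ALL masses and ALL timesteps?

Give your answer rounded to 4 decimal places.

Step 0: x=[4.0000 5.0000] v=[2.0000 0.0000]
Step 1: x=[4.1250 5.1250] v=[0.5000 0.5000]
Step 2: x=[3.8594 5.3750] v=[-1.0625 1.0000]
Step 3: x=[3.3008 5.7178] v=[-2.2344 1.3711]
Step 4: x=[2.6317 6.0970] v=[-2.6763 1.5169]
Step 5: x=[2.0668 6.4472] v=[-2.2595 1.4006]
Max displacement = 1.1250

Answer: 1.1250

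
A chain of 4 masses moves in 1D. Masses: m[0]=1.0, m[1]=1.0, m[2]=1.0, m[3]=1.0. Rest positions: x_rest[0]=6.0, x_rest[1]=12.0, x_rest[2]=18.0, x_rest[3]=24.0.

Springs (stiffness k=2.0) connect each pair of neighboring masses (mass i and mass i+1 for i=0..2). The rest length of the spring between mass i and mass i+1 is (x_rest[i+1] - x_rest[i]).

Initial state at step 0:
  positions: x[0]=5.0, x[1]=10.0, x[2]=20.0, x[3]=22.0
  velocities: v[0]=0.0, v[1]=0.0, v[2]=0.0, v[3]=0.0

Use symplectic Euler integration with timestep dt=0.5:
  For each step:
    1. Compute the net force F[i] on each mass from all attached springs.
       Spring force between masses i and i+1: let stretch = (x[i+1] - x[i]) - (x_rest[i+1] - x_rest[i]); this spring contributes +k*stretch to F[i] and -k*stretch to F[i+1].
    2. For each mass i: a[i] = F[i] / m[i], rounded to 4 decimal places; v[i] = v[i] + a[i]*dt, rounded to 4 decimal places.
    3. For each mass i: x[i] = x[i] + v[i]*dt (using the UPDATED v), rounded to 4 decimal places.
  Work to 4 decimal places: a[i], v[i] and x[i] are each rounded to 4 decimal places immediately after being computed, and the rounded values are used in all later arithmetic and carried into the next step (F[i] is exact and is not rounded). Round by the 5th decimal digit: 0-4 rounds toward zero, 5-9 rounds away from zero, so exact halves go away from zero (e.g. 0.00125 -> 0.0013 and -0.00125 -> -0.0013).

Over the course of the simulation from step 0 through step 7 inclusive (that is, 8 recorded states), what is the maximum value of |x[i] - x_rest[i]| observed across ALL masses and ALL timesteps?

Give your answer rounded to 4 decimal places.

Step 0: x=[5.0000 10.0000 20.0000 22.0000] v=[0.0000 0.0000 0.0000 0.0000]
Step 1: x=[4.5000 12.5000 16.0000 24.0000] v=[-1.0000 5.0000 -8.0000 4.0000]
Step 2: x=[5.0000 12.7500 14.2500 25.0000] v=[1.0000 0.5000 -3.5000 2.0000]
Step 3: x=[6.3750 9.8750 17.1250 23.6250] v=[2.7500 -5.7500 5.7500 -2.7500]
Step 4: x=[6.5000 8.8750 19.6250 22.0000] v=[0.2500 -2.0000 5.0000 -3.2500]
Step 5: x=[4.8125 12.0625 17.9375 22.1875] v=[-3.3750 6.3750 -3.3750 0.3750]
Step 6: x=[3.7500 14.5625 15.4375 23.2500] v=[-2.1250 5.0000 -5.0000 2.1250]
Step 7: x=[5.0938 12.0938 16.4063 23.4063] v=[2.6875 -4.9375 1.9375 0.3125]
Max displacement = 3.7500

Answer: 3.7500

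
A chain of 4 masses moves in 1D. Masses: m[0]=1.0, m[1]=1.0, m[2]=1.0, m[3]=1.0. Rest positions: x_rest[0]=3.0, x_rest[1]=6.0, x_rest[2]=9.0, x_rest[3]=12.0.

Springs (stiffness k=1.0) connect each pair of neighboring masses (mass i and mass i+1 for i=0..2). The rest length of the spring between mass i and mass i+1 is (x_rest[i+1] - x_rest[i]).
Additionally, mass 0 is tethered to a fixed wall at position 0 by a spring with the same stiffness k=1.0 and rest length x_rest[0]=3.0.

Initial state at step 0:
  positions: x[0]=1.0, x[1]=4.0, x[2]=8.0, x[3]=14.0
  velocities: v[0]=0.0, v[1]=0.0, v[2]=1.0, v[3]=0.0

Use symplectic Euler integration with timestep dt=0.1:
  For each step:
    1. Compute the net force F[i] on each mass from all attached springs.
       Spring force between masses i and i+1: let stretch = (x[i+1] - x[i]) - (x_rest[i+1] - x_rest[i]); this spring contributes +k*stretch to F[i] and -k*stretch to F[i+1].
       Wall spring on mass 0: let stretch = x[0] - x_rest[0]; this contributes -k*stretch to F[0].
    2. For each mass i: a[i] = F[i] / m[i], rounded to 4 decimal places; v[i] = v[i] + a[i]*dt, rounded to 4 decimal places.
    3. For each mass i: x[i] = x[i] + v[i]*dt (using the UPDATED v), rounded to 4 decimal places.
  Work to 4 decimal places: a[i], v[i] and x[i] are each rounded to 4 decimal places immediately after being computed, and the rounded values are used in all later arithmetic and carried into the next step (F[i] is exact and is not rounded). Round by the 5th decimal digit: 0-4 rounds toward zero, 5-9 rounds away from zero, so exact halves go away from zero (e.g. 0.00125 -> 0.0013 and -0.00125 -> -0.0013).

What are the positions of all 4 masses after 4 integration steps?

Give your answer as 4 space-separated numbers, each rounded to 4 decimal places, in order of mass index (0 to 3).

Answer: 1.1956 4.1127 8.5715 13.7173

Derivation:
Step 0: x=[1.0000 4.0000 8.0000 14.0000] v=[0.0000 0.0000 1.0000 0.0000]
Step 1: x=[1.0200 4.0100 8.1200 13.9700] v=[0.2000 0.1000 1.2000 -0.3000]
Step 2: x=[1.0597 4.0312 8.2574 13.9115] v=[0.3970 0.2120 1.3740 -0.5850]
Step 3: x=[1.1185 4.0650 8.4091 13.8265] v=[0.5882 0.3375 1.5168 -0.8504]
Step 4: x=[1.1956 4.1127 8.5715 13.7173] v=[0.7710 0.4773 1.6241 -1.0921]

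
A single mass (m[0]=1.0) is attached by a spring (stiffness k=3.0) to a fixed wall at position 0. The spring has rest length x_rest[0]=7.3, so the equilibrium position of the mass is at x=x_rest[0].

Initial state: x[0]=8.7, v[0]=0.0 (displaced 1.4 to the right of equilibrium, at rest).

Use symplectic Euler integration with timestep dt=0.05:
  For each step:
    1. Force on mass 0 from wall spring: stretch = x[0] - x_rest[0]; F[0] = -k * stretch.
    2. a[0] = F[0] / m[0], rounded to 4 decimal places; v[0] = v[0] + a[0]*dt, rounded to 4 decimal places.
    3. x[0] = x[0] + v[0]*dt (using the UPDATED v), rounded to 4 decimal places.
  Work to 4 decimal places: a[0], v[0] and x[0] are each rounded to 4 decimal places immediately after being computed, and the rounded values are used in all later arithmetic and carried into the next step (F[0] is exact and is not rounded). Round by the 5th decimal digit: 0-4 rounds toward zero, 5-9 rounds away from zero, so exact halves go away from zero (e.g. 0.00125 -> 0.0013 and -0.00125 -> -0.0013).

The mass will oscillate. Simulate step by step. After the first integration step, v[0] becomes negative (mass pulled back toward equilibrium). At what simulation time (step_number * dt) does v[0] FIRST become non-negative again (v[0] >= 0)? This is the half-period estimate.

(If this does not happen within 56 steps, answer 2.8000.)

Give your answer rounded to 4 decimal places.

Step 0: x=[8.7000] v=[0.0000]
Step 1: x=[8.6895] v=[-0.2100]
Step 2: x=[8.6686] v=[-0.4184]
Step 3: x=[8.6374] v=[-0.6237]
Step 4: x=[8.5962] v=[-0.8243]
Step 5: x=[8.5453] v=[-1.0187]
Step 6: x=[8.4850] v=[-1.2055]
Step 7: x=[8.4158] v=[-1.3833]
Step 8: x=[8.3383] v=[-1.5507]
Step 9: x=[8.2530] v=[-1.7064]
Step 10: x=[8.1605] v=[-1.8494]
Step 11: x=[8.0616] v=[-1.9785]
Step 12: x=[7.9570] v=[-2.0927]
Step 13: x=[7.8474] v=[-2.1913]
Step 14: x=[7.7337] v=[-2.2734]
Step 15: x=[7.6168] v=[-2.3385]
Step 16: x=[7.4975] v=[-2.3860]
Step 17: x=[7.3767] v=[-2.4156]
Step 18: x=[7.2553] v=[-2.4271]
Step 19: x=[7.1343] v=[-2.4204]
Step 20: x=[7.0145] v=[-2.3955]
Step 21: x=[6.8969] v=[-2.3527]
Step 22: x=[6.7823] v=[-2.2922]
Step 23: x=[6.6716] v=[-2.2145]
Step 24: x=[6.5656] v=[-2.1202]
Step 25: x=[6.4651] v=[-2.0100]
Step 26: x=[6.3709] v=[-1.8848]
Step 27: x=[6.2836] v=[-1.7454]
Step 28: x=[6.2040] v=[-1.5929]
Step 29: x=[6.1326] v=[-1.4285]
Step 30: x=[6.0699] v=[-1.2534]
Step 31: x=[6.0165] v=[-1.0689]
Step 32: x=[5.9727] v=[-0.8764]
Step 33: x=[5.9388] v=[-0.6773]
Step 34: x=[5.9151] v=[-0.4731]
Step 35: x=[5.9018] v=[-0.2654]
Step 36: x=[5.8990] v=[-0.0557]
Step 37: x=[5.9067] v=[0.1545]
First v>=0 after going negative at step 37, time=1.8500

Answer: 1.8500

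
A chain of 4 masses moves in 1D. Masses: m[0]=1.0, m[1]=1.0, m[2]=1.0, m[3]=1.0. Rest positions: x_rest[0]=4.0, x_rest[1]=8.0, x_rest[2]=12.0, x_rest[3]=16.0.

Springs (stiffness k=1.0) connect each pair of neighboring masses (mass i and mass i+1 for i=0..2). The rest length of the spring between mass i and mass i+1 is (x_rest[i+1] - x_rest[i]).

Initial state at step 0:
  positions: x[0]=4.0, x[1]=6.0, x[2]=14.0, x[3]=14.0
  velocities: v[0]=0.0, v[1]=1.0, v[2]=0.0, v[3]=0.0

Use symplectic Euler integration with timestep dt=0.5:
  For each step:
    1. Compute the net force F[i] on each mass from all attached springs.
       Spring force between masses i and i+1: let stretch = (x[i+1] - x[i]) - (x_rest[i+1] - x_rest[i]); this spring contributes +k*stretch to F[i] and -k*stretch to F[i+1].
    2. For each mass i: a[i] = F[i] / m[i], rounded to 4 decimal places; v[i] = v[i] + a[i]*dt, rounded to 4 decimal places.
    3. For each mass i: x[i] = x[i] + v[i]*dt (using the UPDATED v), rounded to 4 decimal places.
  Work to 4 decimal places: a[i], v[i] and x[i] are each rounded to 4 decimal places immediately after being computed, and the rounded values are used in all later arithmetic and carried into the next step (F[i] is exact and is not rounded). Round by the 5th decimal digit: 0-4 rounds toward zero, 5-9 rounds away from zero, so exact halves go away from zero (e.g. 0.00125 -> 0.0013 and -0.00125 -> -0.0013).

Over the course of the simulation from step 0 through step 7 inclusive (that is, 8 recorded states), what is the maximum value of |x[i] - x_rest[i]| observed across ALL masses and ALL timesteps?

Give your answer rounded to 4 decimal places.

Step 0: x=[4.0000 6.0000 14.0000 14.0000] v=[0.0000 1.0000 0.0000 0.0000]
Step 1: x=[3.5000 8.0000 12.0000 15.0000] v=[-1.0000 4.0000 -4.0000 2.0000]
Step 2: x=[3.1250 9.8750 9.7500 16.2500] v=[-0.7500 3.7500 -4.5000 2.5000]
Step 3: x=[3.4375 10.0313 9.1563 16.8750] v=[0.6250 0.3125 -1.1875 1.2500]
Step 4: x=[4.3985 8.3204 10.7110 16.5703] v=[1.9219 -3.4219 3.1094 -0.6094]
Step 5: x=[5.3400 6.2266 13.1329 15.8008] v=[1.8829 -4.1876 4.8438 -1.5391]
Step 6: x=[5.5031 5.6377 14.4952 15.3643] v=[0.3262 -1.1778 2.7246 -0.8731]
Step 7: x=[4.6999 7.2296 13.8604 15.7105] v=[-1.6065 3.1837 -1.2696 0.6924]
Max displacement = 2.8437

Answer: 2.8437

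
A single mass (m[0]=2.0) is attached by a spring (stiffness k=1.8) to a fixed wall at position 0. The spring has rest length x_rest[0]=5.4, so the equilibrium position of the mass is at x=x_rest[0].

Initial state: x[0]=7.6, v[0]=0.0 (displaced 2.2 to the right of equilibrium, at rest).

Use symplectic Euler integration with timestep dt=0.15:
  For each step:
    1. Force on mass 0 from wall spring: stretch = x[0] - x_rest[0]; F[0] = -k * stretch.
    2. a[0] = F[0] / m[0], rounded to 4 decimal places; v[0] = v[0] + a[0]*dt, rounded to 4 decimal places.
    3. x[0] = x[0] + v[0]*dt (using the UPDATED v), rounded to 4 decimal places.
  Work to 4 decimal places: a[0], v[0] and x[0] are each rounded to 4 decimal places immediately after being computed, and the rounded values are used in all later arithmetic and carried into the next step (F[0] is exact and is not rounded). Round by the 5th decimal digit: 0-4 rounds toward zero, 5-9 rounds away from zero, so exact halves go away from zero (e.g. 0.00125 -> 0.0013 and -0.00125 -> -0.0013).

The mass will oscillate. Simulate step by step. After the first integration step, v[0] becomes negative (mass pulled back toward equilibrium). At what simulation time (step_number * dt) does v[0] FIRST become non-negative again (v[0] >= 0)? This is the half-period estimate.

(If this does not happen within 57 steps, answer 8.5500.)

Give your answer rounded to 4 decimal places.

Answer: 3.4500

Derivation:
Step 0: x=[7.6000] v=[0.0000]
Step 1: x=[7.5555] v=[-0.2970]
Step 2: x=[7.4673] v=[-0.5880]
Step 3: x=[7.3372] v=[-0.8671]
Step 4: x=[7.1679] v=[-1.1286]
Step 5: x=[6.9628] v=[-1.3673]
Step 6: x=[6.7261] v=[-1.5783]
Step 7: x=[6.4625] v=[-1.7573]
Step 8: x=[6.1774] v=[-1.9007]
Step 9: x=[5.8765] v=[-2.0057]
Step 10: x=[5.5660] v=[-2.0700]
Step 11: x=[5.2521] v=[-2.0924]
Step 12: x=[4.9412] v=[-2.0724]
Step 13: x=[4.6396] v=[-2.0105]
Step 14: x=[4.3534] v=[-1.9078]
Step 15: x=[4.0884] v=[-1.7665]
Step 16: x=[3.8500] v=[-1.5894]
Step 17: x=[3.6430] v=[-1.3802]
Step 18: x=[3.4716] v=[-1.1430]
Step 19: x=[3.3392] v=[-0.8827]
Step 20: x=[3.2485] v=[-0.6045]
Step 21: x=[3.2014] v=[-0.3140]
Step 22: x=[3.1988] v=[-0.0172]
Step 23: x=[3.2408] v=[0.2800]
First v>=0 after going negative at step 23, time=3.4500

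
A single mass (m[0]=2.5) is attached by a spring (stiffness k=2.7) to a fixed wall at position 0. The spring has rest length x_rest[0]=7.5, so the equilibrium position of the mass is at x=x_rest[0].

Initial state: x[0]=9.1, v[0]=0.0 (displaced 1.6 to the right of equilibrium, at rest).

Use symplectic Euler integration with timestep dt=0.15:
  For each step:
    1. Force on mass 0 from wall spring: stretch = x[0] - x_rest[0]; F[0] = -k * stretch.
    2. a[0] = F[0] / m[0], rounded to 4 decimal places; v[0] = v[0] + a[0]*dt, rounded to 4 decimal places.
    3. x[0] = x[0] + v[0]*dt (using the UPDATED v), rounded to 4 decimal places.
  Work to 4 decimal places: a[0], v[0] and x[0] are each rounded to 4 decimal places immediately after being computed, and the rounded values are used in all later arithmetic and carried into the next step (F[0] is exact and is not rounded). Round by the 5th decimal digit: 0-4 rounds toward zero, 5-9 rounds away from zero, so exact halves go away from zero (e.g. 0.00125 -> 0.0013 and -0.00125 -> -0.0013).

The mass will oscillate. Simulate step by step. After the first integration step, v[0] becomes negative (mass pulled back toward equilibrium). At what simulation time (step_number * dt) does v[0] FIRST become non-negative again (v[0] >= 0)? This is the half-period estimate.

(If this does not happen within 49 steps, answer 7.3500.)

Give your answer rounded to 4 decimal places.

Answer: 3.1500

Derivation:
Step 0: x=[9.1000] v=[0.0000]
Step 1: x=[9.0611] v=[-0.2592]
Step 2: x=[8.9843] v=[-0.5121]
Step 3: x=[8.8714] v=[-0.7526]
Step 4: x=[8.7252] v=[-0.9748]
Step 5: x=[8.5492] v=[-1.1733]
Step 6: x=[8.3477] v=[-1.3433]
Step 7: x=[8.1256] v=[-1.4806]
Step 8: x=[7.8883] v=[-1.5819]
Step 9: x=[7.6416] v=[-1.6448]
Step 10: x=[7.3914] v=[-1.6677]
Step 11: x=[7.1439] v=[-1.6501]
Step 12: x=[6.9050] v=[-1.5924]
Step 13: x=[6.6806] v=[-1.4960]
Step 14: x=[6.4761] v=[-1.3633]
Step 15: x=[6.2965] v=[-1.1974]
Step 16: x=[6.1461] v=[-1.0024]
Step 17: x=[6.0286] v=[-0.7831]
Step 18: x=[5.9469] v=[-0.5447]
Step 19: x=[5.9029] v=[-0.2931]
Step 20: x=[5.8977] v=[-0.0344]
Step 21: x=[5.9315] v=[0.2252]
First v>=0 after going negative at step 21, time=3.1500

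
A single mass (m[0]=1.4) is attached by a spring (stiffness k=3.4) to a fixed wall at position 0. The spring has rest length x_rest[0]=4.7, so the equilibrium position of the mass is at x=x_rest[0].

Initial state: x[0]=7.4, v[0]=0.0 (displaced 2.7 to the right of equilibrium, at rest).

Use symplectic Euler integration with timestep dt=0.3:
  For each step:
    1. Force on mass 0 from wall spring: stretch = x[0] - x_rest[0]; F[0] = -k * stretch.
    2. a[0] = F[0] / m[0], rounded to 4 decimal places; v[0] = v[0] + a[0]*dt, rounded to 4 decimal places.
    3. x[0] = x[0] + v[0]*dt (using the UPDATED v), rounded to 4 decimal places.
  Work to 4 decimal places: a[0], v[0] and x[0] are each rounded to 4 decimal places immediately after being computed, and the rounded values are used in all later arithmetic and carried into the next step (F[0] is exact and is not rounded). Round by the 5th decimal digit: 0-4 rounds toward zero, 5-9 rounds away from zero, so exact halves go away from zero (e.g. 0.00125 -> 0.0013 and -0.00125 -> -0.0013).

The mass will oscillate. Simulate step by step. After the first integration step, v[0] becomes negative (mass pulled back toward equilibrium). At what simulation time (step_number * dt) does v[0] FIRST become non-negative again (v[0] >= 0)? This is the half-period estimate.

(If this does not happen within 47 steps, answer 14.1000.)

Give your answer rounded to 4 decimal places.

Answer: 2.1000

Derivation:
Step 0: x=[7.4000] v=[0.0000]
Step 1: x=[6.8099] v=[-1.9671]
Step 2: x=[5.7586] v=[-3.5043]
Step 3: x=[4.4759] v=[-4.2756]
Step 4: x=[3.2422] v=[-4.1123]
Step 5: x=[2.3271] v=[-3.0502]
Step 6: x=[1.9307] v=[-1.3214]
Step 7: x=[2.1396] v=[0.6962]
First v>=0 after going negative at step 7, time=2.1000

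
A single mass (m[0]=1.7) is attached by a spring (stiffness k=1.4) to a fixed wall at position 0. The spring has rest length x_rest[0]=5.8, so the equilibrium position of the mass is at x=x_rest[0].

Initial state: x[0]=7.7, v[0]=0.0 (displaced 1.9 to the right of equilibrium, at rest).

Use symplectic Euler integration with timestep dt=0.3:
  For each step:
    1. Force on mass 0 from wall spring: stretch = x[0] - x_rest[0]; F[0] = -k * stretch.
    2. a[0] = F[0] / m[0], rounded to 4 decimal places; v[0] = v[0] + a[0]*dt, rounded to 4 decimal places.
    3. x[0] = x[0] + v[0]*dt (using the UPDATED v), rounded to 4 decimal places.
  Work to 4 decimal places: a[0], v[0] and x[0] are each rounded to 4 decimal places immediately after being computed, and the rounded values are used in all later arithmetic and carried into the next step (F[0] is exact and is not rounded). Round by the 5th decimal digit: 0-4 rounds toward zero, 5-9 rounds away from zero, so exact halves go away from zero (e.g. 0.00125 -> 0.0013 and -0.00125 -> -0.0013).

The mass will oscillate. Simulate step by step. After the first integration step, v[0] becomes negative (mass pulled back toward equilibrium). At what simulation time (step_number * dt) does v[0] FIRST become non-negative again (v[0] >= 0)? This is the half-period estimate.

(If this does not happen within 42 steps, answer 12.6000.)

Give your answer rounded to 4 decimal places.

Answer: 3.6000

Derivation:
Step 0: x=[7.7000] v=[0.0000]
Step 1: x=[7.5592] v=[-0.4694]
Step 2: x=[7.2880] v=[-0.9040]
Step 3: x=[6.9065] v=[-1.2716]
Step 4: x=[6.4430] v=[-1.5450]
Step 5: x=[5.9318] v=[-1.7039]
Step 6: x=[5.4109] v=[-1.7365]
Step 7: x=[4.9188] v=[-1.6404]
Step 8: x=[4.4920] v=[-1.4227]
Step 9: x=[4.1622] v=[-1.0995]
Step 10: x=[3.9537] v=[-0.6949]
Step 11: x=[3.8821] v=[-0.2388]
Step 12: x=[3.9526] v=[0.2350]
First v>=0 after going negative at step 12, time=3.6000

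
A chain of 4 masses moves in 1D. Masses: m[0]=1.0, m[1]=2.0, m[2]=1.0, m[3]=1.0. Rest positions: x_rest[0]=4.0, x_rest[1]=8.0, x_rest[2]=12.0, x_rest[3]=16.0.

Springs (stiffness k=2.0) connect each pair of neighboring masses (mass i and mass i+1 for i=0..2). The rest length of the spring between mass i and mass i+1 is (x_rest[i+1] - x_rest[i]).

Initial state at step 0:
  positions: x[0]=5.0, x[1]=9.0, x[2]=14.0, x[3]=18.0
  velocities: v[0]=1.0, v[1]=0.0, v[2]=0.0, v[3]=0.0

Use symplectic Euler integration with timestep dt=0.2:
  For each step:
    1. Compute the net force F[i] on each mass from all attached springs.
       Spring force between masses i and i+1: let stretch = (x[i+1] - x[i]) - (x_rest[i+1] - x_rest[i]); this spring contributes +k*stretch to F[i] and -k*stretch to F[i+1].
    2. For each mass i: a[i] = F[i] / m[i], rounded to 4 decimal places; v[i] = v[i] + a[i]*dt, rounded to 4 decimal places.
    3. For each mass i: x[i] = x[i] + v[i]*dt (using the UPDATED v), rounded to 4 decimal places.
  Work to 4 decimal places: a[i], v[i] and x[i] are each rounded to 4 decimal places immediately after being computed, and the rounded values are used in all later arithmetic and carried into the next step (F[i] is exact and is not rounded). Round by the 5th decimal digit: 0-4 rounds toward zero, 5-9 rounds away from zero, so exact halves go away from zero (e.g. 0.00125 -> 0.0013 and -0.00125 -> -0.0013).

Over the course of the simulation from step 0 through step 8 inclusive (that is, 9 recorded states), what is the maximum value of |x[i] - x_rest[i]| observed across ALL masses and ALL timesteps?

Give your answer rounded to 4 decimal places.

Answer: 2.0519

Derivation:
Step 0: x=[5.0000 9.0000 14.0000 18.0000] v=[1.0000 0.0000 0.0000 0.0000]
Step 1: x=[5.2000 9.0400 13.9200 18.0000] v=[1.0000 0.2000 -0.4000 0.0000]
Step 2: x=[5.3872 9.1216 13.7760 17.9936] v=[0.9360 0.4080 -0.7200 -0.0320]
Step 3: x=[5.5532 9.2400 13.5971 17.9698] v=[0.8298 0.5920 -0.8947 -0.1190]
Step 4: x=[5.6941 9.3852 13.4194 17.9162] v=[0.7045 0.7261 -0.8885 -0.2681]
Step 5: x=[5.8103 9.5441 13.2787 17.8228] v=[0.5809 0.7947 -0.7035 -0.4668]
Step 6: x=[5.9052 9.7031 13.2028 17.6859] v=[0.4744 0.7949 -0.3797 -0.6844]
Step 7: x=[5.9839 9.8502 13.2055 17.5104] v=[0.3936 0.7353 0.0137 -0.8776]
Step 8: x=[6.0519 9.9768 13.2842 17.3105] v=[0.3401 0.6331 0.3935 -0.9996]
Max displacement = 2.0519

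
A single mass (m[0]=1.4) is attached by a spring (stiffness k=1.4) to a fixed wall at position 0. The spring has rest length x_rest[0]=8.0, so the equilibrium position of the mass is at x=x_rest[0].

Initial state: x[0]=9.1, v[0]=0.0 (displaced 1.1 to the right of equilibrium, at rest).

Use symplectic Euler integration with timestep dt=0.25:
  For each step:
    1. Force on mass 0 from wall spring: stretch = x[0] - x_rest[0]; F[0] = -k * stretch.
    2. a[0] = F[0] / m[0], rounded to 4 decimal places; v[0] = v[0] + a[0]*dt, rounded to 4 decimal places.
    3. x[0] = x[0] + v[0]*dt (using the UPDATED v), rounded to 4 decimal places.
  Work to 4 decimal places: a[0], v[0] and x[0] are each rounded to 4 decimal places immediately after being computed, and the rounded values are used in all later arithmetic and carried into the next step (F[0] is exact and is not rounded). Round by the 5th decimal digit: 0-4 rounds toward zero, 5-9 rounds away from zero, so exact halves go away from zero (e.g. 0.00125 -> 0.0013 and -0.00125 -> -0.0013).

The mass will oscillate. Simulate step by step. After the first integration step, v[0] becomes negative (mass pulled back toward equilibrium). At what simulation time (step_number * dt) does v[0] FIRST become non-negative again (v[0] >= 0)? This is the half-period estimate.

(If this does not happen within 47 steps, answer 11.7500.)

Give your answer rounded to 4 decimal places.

Answer: 3.2500

Derivation:
Step 0: x=[9.1000] v=[0.0000]
Step 1: x=[9.0313] v=[-0.2750]
Step 2: x=[8.8981] v=[-0.5328]
Step 3: x=[8.7088] v=[-0.7573]
Step 4: x=[8.4752] v=[-0.9345]
Step 5: x=[8.2119] v=[-1.0533]
Step 6: x=[7.9353] v=[-1.1063]
Step 7: x=[7.6628] v=[-1.0901]
Step 8: x=[7.4114] v=[-1.0058]
Step 9: x=[7.1967] v=[-0.8587]
Step 10: x=[7.0322] v=[-0.6579]
Step 11: x=[6.9282] v=[-0.4160]
Step 12: x=[6.8912] v=[-0.1481]
Step 13: x=[6.9235] v=[0.1291]
First v>=0 after going negative at step 13, time=3.2500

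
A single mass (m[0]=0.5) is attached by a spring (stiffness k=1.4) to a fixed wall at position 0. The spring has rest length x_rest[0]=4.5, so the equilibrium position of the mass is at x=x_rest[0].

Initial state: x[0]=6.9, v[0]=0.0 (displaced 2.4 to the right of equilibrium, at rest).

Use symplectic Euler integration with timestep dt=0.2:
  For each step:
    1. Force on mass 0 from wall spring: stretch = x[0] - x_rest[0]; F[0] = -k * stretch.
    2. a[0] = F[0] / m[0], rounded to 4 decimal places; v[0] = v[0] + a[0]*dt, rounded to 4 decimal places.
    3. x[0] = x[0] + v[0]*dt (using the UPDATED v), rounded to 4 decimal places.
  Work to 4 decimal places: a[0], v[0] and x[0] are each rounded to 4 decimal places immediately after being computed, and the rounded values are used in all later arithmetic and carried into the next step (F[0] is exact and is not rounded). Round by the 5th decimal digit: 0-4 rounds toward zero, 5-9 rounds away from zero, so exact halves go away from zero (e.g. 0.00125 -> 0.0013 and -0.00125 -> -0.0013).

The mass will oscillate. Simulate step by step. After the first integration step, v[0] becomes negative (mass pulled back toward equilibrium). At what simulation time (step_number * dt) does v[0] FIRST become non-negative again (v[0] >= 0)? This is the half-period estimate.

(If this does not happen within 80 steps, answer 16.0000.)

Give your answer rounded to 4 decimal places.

Answer: 2.0000

Derivation:
Step 0: x=[6.9000] v=[0.0000]
Step 1: x=[6.6312] v=[-1.3440]
Step 2: x=[6.1237] v=[-2.5375]
Step 3: x=[5.4343] v=[-3.4468]
Step 4: x=[4.6403] v=[-3.9700]
Step 5: x=[3.8306] v=[-4.0486]
Step 6: x=[3.0959] v=[-3.6737]
Step 7: x=[2.5184] v=[-2.8874]
Step 8: x=[2.1629] v=[-1.7777]
Step 9: x=[2.0691] v=[-0.4689]
Step 10: x=[2.2476] v=[0.8924]
First v>=0 after going negative at step 10, time=2.0000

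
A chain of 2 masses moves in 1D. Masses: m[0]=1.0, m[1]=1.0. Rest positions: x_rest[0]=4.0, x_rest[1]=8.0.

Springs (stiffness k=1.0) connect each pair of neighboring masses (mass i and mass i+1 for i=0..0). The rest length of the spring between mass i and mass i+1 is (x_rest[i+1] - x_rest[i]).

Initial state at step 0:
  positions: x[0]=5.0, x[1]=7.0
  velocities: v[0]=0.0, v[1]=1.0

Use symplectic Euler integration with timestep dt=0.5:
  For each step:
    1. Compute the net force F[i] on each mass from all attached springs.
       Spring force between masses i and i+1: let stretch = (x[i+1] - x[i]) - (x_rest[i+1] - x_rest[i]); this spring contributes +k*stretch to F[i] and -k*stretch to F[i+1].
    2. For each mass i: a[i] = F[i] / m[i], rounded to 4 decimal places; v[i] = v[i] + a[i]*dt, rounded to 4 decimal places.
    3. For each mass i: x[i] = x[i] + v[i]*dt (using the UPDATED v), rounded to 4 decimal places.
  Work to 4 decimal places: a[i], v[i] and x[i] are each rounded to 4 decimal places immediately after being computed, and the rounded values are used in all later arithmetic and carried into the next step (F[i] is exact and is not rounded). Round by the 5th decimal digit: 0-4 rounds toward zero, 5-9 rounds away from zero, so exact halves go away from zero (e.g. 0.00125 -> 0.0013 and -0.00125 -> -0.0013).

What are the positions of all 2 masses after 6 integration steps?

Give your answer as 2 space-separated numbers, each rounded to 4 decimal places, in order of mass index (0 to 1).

Step 0: x=[5.0000 7.0000] v=[0.0000 1.0000]
Step 1: x=[4.5000 8.0000] v=[-1.0000 2.0000]
Step 2: x=[3.8750 9.1250] v=[-1.2500 2.2500]
Step 3: x=[3.5625 9.9375] v=[-0.6250 1.6250]
Step 4: x=[3.8438 10.1563] v=[0.5625 0.4375]
Step 5: x=[4.7032 9.7969] v=[1.7188 -0.7188]
Step 6: x=[5.8361 9.1641] v=[2.2657 -1.2657]

Answer: 5.8361 9.1641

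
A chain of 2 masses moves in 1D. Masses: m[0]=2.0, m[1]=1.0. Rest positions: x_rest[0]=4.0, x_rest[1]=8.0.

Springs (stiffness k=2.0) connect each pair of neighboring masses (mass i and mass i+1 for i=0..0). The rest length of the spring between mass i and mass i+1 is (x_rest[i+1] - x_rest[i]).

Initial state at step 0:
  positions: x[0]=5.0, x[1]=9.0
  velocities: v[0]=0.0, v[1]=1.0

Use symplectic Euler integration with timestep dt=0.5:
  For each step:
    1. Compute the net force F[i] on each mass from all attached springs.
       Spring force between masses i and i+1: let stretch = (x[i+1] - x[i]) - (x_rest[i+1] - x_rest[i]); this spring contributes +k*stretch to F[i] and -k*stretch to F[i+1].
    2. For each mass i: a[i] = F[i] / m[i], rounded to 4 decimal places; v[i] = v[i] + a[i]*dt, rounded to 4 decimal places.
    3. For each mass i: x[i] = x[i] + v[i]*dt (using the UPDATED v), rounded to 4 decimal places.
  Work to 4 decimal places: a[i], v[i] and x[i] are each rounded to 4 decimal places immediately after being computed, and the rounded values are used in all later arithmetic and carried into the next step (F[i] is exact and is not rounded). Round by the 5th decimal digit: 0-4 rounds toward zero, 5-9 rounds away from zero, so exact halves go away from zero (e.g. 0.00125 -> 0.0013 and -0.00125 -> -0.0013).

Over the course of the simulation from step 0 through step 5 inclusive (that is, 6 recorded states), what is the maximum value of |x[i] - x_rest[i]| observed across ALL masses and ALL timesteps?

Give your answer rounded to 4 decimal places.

Answer: 2.0411

Derivation:
Step 0: x=[5.0000 9.0000] v=[0.0000 1.0000]
Step 1: x=[5.0000 9.5000] v=[0.0000 1.0000]
Step 2: x=[5.1250 9.7500] v=[0.2500 0.5000]
Step 3: x=[5.4063 9.6875] v=[0.5625 -0.1250]
Step 4: x=[5.7579 9.4844] v=[0.7031 -0.4062]
Step 5: x=[6.0411 9.4181] v=[0.5664 -0.1327]
Max displacement = 2.0411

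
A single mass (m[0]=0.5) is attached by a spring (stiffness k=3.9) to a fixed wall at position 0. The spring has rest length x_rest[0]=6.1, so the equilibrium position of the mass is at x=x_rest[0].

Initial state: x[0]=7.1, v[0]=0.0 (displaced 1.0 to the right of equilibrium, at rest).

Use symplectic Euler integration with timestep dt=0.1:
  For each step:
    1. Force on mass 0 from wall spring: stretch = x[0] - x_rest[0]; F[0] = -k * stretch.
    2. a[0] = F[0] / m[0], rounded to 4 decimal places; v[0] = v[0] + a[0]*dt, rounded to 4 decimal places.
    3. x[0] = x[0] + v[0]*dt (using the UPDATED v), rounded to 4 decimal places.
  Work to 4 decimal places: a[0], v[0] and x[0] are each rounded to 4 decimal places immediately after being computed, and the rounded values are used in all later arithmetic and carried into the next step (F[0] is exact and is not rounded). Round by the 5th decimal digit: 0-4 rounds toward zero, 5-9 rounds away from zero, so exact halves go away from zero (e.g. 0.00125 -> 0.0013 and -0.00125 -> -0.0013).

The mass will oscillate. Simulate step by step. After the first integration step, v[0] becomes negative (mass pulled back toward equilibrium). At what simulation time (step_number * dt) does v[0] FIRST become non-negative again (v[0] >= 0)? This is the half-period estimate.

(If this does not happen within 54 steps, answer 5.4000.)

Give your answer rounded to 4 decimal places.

Answer: 1.2000

Derivation:
Step 0: x=[7.1000] v=[0.0000]
Step 1: x=[7.0220] v=[-0.7800]
Step 2: x=[6.8721] v=[-1.4992]
Step 3: x=[6.6620] v=[-2.1014]
Step 4: x=[6.4080] v=[-2.5398]
Step 5: x=[6.1300] v=[-2.7800]
Step 6: x=[5.8497] v=[-2.8034]
Step 7: x=[5.5889] v=[-2.6082]
Step 8: x=[5.3680] v=[-2.2095]
Step 9: x=[5.2042] v=[-1.6385]
Step 10: x=[5.1102] v=[-0.9398]
Step 11: x=[5.0934] v=[-0.1678]
Step 12: x=[5.1551] v=[0.6174]
First v>=0 after going negative at step 12, time=1.2000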